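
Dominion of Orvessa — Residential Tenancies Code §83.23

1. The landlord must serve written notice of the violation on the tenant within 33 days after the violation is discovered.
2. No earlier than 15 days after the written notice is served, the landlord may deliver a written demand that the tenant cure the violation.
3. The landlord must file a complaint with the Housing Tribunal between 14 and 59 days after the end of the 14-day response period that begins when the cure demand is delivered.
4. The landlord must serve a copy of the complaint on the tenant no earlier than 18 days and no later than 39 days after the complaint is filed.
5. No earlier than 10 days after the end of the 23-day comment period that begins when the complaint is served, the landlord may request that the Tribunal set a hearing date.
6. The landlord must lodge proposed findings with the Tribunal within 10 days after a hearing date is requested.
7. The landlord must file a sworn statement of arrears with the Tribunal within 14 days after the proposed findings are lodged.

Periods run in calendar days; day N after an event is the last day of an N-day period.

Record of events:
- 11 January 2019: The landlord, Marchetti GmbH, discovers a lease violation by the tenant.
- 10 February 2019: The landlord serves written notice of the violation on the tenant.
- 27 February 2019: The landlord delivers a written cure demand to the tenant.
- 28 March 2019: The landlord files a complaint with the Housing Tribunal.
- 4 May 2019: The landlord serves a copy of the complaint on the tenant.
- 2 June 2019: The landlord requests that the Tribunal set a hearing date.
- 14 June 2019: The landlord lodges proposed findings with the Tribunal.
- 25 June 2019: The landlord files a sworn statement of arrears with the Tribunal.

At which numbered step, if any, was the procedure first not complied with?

(1) due by 11 January 2019 + 33 days = 13 February 2019; completed 10 February 2019, before the deadline.
(2) permitted from 10 February 2019 + 15 days = 25 February 2019 onward; done 27 February 2019, after the minimum wait.
(3) the permitted window runs from 13 March 2019 + 14 = 27 March 2019 to 13 March 2019 + 59 = 11 May 2019; 28 March 2019 falls inside that range.
(4) the permitted window runs from 28 March 2019 + 18 = 15 April 2019 to 28 March 2019 + 39 = 6 May 2019; done 4 May 2019, which is between those dates.
(5) permitted from 27 May 2019 + 10 days = 6 June 2019 onward; 2 June 2019 is 4 days before the earliest permitted date.
No need to go further; step 5 was not satisfied.

Step 5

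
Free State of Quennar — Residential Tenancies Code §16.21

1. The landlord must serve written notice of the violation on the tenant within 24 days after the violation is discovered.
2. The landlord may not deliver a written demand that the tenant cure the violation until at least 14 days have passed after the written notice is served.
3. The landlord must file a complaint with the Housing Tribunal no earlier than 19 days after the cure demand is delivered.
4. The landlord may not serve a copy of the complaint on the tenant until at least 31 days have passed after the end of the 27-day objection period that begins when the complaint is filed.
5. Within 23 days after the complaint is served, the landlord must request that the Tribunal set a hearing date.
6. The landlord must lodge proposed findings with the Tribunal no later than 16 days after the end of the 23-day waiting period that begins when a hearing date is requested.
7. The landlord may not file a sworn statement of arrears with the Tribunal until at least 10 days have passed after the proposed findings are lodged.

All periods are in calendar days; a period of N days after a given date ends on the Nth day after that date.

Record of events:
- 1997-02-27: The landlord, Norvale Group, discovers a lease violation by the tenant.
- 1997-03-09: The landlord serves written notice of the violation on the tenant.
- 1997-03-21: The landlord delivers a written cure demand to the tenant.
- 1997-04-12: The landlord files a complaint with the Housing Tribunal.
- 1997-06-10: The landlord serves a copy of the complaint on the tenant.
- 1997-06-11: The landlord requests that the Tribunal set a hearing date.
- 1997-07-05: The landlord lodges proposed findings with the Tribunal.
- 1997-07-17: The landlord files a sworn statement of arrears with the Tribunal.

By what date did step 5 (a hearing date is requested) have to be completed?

1997-07-03

Step 5 runs from 1997-06-10, when the complaint is served. 23 days after 1997-06-10 is 1997-07-03.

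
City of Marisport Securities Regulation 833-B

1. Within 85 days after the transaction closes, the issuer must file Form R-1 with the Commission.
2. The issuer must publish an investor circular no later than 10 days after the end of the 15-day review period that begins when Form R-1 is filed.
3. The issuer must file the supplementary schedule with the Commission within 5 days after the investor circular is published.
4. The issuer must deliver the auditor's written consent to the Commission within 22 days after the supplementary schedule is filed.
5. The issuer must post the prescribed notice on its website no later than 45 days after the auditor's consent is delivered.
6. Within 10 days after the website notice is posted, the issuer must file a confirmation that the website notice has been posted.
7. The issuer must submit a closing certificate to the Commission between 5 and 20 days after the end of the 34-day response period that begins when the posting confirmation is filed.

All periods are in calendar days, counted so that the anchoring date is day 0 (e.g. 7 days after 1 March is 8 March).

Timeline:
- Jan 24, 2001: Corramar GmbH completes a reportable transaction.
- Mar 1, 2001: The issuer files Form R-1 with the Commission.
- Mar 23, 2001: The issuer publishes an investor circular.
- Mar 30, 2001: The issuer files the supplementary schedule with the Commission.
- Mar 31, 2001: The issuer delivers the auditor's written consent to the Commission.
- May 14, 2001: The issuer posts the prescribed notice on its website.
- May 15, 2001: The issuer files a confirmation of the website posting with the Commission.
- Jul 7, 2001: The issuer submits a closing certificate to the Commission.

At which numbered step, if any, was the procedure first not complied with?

(1) due by Jan 24, 2001 + 85 days = Apr 19, 2001; done Mar 1, 2001 — timely.
(2) due by Mar 16, 2001 + 10 days = Mar 26, 2001; Mar 23, 2001 is within that limit.
(3) due by Mar 23, 2001 + 5 days = Mar 28, 2001; not done until Mar 30, 2001, 2 days after the deadline.
The analysis stops there.

Step 3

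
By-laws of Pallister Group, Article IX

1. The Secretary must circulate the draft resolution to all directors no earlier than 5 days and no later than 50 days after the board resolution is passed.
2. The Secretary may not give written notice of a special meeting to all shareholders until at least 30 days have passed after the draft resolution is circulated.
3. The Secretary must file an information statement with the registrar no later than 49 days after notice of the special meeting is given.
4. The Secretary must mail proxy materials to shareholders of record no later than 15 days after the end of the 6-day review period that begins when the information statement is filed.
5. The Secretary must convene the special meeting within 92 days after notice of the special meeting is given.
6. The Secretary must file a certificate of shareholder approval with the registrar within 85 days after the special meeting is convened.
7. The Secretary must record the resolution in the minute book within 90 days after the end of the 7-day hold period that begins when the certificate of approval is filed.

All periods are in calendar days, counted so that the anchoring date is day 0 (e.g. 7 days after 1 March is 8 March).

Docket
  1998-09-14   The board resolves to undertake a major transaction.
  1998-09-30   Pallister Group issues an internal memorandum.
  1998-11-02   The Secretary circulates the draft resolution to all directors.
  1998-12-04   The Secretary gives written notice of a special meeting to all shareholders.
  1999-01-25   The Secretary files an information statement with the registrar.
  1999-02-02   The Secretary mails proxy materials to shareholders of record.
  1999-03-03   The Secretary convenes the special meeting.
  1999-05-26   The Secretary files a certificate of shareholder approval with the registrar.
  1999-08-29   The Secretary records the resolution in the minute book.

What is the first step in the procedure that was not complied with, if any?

Step 3

Step 1: the window is 5–50 days after 1998-09-14 (when the board resolution is passed), so 1998-09-19 through 1998-11-03; 1998-11-02 falls inside that range.
Step 2: the earliest permitted date is 30 days after 1998-11-02 (when the draft resolution is circulated), i.e. 1998-12-02; done 1998-12-04, after the minimum wait.
Step 3: 49 days after 1998-12-04 (when notice of the special meeting is given) is 1999-01-22; not done until 1999-01-25, 3 days after the deadline.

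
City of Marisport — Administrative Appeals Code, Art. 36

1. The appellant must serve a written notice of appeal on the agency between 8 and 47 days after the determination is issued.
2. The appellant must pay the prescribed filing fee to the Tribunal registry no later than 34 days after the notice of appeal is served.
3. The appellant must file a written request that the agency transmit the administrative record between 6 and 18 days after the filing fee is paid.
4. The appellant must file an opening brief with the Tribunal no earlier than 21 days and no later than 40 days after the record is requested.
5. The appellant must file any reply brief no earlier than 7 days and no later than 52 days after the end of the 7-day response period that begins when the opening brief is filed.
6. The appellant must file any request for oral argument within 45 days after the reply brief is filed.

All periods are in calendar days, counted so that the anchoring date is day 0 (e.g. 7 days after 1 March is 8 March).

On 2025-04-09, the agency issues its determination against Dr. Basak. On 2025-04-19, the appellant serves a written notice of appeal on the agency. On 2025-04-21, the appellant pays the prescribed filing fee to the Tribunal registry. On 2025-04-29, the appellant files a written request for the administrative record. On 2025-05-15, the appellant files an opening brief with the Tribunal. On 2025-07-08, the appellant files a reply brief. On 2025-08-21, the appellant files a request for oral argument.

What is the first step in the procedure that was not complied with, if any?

(1) the permitted window runs from 2025-04-09 + 8 = 2025-04-17 to 2025-04-09 + 47 = 2025-05-26; done 2025-04-19 — within the window.
(2) due by 2025-04-19 + 34 days = 2025-05-23; completed 2025-04-21, before the deadline.
(3) the permitted window runs from 2025-04-21 + 6 = 2025-04-27 to 2025-04-21 + 18 = 2025-05-09; done 2025-04-29 — within the window.
(4) the permitted window runs from 2025-04-29 + 21 = 2025-05-20 to 2025-04-29 + 40 = 2025-06-08; done 2025-05-15 — 5 days before the window opened.

Step 4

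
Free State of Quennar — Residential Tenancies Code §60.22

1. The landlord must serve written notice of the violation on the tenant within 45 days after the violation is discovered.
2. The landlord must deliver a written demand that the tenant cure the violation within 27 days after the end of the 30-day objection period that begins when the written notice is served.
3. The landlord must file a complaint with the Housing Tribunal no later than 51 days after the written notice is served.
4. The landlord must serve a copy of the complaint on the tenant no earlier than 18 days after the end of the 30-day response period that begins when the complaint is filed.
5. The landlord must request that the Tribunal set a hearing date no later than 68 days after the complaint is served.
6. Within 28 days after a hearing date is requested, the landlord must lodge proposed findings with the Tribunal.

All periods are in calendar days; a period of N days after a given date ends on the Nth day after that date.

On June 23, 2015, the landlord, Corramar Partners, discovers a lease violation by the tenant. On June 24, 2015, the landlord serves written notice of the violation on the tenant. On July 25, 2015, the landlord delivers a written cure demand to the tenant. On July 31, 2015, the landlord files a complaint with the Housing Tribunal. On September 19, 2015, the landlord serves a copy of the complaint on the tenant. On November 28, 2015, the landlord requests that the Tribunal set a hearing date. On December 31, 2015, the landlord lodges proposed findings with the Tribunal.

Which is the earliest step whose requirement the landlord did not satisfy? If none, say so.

Step 5

Step 1: 45 days after June 23, 2015 (when the violation is discovered) is August 7, 2015; June 24, 2015 is within that limit.
Step 2: 27 days after July 24, 2015 (end of the 30-day objection period, which began when the written notice is served on June 24, 2015) is August 20, 2015; July 25, 2015 is within that limit.
Step 3: 51 days after June 24, 2015 (when the written notice is served) is August 14, 2015; July 31, 2015 is within that limit.
Step 4: the earliest permitted date is 18 days after August 30, 2015 (end of the 30-day response period, which began when the complaint is filed on July 31, 2015), i.e. September 17, 2015; done September 19, 2015, after the minimum wait.
Step 5: 68 days after September 19, 2015 (when the complaint is served) is November 26, 2015; November 28, 2015 misses that deadline by 2 days.
Later steps need not be reached.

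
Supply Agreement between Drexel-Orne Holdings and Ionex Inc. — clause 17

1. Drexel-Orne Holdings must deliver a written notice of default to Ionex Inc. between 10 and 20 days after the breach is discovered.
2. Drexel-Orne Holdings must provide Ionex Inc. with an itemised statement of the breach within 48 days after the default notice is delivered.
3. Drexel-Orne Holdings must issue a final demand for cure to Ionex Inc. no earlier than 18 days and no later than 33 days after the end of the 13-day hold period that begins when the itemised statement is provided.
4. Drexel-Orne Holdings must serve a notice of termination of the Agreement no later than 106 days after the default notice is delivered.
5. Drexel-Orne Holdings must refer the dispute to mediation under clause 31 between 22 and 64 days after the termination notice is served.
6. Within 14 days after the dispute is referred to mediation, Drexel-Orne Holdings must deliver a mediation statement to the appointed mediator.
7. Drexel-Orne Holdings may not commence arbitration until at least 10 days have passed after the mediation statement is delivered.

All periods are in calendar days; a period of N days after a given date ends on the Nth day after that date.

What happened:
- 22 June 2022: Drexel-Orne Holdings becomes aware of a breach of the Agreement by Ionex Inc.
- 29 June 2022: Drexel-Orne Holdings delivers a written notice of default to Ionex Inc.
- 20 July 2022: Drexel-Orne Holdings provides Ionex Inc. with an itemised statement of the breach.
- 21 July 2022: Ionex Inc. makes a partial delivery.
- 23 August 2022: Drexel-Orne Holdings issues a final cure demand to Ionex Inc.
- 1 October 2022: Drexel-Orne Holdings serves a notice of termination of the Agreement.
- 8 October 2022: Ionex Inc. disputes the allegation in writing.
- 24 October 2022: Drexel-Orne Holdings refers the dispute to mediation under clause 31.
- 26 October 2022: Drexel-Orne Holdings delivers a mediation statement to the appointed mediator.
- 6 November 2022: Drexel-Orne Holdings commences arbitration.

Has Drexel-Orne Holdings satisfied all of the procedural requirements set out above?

No

Step 1: the window is 10–20 days after 22 June 2022 (when the breach is discovered), so 2 July 2022 through 12 July 2022; done 29 June 2022 — 3 days before the window opened.
That is the first point of non-compliance.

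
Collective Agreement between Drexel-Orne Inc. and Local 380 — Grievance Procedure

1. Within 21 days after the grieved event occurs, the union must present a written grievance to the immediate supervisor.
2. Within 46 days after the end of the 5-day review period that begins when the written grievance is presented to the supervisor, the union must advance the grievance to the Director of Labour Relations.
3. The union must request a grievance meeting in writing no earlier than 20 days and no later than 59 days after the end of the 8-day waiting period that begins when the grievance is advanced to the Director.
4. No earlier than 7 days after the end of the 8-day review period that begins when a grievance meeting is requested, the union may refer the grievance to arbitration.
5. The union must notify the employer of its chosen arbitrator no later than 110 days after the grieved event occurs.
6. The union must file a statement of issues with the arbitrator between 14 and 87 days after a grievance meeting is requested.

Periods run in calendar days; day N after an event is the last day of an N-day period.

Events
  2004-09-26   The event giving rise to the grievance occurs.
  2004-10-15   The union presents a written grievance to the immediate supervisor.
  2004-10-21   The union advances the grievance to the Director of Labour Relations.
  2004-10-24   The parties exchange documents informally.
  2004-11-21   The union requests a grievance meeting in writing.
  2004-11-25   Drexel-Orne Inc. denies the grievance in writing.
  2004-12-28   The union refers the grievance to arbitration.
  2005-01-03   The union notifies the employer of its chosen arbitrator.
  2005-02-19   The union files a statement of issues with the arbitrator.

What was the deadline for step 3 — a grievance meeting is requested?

2004-12-27

The grievance is advanced to the Director on 2004-10-21; the 8-day waiting period therefore ends 2004-10-29, and step 3 runs from that date. The window is 20–59 days after 2004-10-29; it closes on 2004-12-27.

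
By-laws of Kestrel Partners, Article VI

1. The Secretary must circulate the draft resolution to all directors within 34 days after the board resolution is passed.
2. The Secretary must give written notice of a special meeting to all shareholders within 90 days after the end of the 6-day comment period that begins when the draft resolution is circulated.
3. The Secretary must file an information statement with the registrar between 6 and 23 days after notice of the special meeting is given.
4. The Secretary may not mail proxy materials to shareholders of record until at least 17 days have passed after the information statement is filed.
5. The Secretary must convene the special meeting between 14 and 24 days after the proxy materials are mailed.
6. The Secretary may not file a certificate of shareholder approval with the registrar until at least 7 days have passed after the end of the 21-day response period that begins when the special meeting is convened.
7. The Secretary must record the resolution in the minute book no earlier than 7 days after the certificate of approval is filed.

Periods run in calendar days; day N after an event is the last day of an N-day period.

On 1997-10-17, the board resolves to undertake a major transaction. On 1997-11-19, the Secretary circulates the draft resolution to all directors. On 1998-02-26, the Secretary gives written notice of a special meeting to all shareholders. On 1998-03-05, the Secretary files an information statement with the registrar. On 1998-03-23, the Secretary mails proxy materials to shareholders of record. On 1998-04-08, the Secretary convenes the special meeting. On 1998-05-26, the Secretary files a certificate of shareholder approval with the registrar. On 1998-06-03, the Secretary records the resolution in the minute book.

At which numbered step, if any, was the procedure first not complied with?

Step 1 — counting 34 days from 1997-10-17 (when the board resolution is passed) gives a deadline of 1997-11-20; 1997-11-19 is within that limit.
Step 2 — counting 90 days from 1997-11-25 (end of the 6-day comment period, which began when the draft resolution is circulated on 1997-11-19) gives a deadline of 1998-02-23; not done until 1998-02-26, 3 days after the deadline.

Step 2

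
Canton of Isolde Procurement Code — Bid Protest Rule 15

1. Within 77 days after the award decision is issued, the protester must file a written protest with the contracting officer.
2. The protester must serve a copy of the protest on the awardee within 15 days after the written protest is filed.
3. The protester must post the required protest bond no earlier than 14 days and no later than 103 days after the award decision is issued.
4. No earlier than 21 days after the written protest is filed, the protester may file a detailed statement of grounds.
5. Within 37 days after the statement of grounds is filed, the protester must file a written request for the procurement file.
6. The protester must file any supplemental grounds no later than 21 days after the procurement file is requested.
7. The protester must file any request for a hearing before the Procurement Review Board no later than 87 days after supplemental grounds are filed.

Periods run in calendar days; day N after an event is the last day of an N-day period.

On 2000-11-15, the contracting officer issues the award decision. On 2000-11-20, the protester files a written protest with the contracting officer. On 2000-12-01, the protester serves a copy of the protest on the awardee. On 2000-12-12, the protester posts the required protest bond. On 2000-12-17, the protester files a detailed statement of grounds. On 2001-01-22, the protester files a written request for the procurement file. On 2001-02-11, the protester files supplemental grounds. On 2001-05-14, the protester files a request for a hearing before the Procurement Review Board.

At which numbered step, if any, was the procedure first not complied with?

Step 7

(1) due by 2000-11-15 + 77 days = 2001-01-31; completed 2000-11-20, before the deadline.
(2) due by 2000-11-20 + 15 days = 2000-12-05; 2000-12-01 is within that limit.
(3) the permitted window runs from 2000-11-15 + 14 = 2000-11-29 to 2000-11-15 + 103 = 2001-02-26; done 2000-12-12, which is between those dates.
(4) permitted from 2000-11-20 + 21 days = 2000-12-11 onward; done 2000-12-17, after the minimum wait.
(5) due by 2000-12-17 + 37 days = 2001-01-23; completed 2001-01-22, before the deadline.
(6) due by 2001-01-22 + 21 days = 2001-02-12; done 2001-02-11 — timely.
(7) due by 2001-02-11 + 87 days = 2001-05-09; not done until 2001-05-14, 5 days after the deadline.
That is the first point of non-compliance.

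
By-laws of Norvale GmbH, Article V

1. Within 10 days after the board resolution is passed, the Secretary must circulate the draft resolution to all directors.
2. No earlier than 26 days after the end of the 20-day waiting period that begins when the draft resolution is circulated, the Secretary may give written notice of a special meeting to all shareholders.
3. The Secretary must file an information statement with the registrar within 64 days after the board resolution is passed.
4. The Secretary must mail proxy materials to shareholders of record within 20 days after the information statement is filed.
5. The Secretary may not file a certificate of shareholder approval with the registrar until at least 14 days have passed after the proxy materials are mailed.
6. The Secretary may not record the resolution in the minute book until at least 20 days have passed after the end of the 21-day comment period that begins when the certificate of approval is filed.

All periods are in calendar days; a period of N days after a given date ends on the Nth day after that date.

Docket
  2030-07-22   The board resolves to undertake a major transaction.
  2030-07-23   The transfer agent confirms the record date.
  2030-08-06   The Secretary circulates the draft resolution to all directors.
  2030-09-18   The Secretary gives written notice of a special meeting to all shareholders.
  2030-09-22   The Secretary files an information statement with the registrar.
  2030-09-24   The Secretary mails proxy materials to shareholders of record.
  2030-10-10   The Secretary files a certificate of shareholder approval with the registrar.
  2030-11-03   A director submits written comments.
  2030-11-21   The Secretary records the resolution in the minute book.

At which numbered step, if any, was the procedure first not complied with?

Step 1: 10 days after 2030-07-22 (when the board resolution is passed) is 2030-08-01; not done until 2030-08-06, 5 days after the deadline.

Step 1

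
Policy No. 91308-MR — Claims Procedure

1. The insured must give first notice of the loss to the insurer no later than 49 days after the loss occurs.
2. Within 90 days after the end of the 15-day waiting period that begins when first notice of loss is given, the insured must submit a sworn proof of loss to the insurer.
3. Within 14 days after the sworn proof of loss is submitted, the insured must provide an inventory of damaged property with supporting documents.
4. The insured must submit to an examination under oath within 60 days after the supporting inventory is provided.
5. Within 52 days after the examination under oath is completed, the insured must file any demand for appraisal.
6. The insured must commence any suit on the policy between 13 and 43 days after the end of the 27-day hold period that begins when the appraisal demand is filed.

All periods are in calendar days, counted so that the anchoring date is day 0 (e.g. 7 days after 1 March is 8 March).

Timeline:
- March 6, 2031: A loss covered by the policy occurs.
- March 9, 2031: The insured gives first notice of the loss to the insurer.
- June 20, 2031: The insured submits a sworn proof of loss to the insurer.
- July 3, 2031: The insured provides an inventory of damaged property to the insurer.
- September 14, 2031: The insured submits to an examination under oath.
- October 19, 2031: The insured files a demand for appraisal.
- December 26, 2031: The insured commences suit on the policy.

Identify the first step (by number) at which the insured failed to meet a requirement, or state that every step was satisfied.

Step 4

Step 1: 49 days after March 6, 2031 (when the loss occurs) is April 24, 2031; March 9, 2031 is within that limit.
Step 2: 90 days after March 24, 2031 (end of the 15-day waiting period, which began when first notice of loss is given on March 9, 2031) is June 22, 2031; June 20, 2031 is within that limit.
Step 3: 14 days after June 20, 2031 (when the sworn proof of loss is submitted) is July 4, 2031; completed July 3, 2031, before the deadline.
Step 4: 60 days after July 3, 2031 (when the supporting inventory is provided) is September 1, 2031; done September 14, 2031 — 13 days late.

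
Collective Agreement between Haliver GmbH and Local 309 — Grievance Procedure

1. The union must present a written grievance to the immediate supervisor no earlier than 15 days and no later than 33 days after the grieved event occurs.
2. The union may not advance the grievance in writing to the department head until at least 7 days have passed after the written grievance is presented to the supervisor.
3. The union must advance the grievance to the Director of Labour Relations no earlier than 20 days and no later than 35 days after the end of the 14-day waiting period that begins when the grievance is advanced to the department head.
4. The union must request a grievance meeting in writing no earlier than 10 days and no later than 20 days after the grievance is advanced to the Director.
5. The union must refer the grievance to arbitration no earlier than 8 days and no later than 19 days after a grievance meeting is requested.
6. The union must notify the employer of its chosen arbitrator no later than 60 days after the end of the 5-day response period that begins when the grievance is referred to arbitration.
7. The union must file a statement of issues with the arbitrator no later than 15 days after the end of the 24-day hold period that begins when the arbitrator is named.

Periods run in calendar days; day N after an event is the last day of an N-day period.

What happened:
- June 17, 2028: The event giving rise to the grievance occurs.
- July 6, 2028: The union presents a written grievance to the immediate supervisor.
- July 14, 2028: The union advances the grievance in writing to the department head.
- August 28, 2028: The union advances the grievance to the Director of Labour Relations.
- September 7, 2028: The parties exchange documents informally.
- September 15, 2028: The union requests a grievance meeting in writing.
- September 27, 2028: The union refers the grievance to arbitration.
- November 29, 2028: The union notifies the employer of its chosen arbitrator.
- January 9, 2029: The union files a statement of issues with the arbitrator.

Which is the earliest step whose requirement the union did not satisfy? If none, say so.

Step 7

Step 1: the window is 15–33 days after June 17, 2028 (when the grieved event occurs), so July 2, 2028 through July 20, 2028; done July 6, 2028, which is between those dates.
Step 2: the earliest permitted date is 7 days after July 6, 2028 (when the written grievance is presented to the supervisor), i.e. July 13, 2028; July 14, 2028 is on or after that date.
Step 3: the window is 20–35 days after July 28, 2028 (end of the 14-day waiting period, which began when the grievance is advanced to the department head on July 14, 2028), so August 17, 2028 through September 1, 2028; done August 28, 2028 — within the window.
Step 4: the window is 10–20 days after August 28, 2028 (when the grievance is advanced to the Director), so September 7, 2028 through September 17, 2028; September 15, 2028 falls inside that range.
Step 5: the window is 8–19 days after September 15, 2028 (when a grievance meeting is requested), so September 23, 2028 through October 4, 2028; done September 27, 2028, which is between those dates.
Step 6: 60 days after October 2, 2028 (end of the 5-day response period, which began when the grievance is referred to arbitration on September 27, 2028) is December 1, 2028; done November 29, 2028 — timely.
Step 7: 15 days after December 23, 2028 (end of the 24-day hold period, which began when the arbitrator is named on November 29, 2028) is January 7, 2029; not done until January 9, 2029, 2 days after the deadline.
The analysis stops there.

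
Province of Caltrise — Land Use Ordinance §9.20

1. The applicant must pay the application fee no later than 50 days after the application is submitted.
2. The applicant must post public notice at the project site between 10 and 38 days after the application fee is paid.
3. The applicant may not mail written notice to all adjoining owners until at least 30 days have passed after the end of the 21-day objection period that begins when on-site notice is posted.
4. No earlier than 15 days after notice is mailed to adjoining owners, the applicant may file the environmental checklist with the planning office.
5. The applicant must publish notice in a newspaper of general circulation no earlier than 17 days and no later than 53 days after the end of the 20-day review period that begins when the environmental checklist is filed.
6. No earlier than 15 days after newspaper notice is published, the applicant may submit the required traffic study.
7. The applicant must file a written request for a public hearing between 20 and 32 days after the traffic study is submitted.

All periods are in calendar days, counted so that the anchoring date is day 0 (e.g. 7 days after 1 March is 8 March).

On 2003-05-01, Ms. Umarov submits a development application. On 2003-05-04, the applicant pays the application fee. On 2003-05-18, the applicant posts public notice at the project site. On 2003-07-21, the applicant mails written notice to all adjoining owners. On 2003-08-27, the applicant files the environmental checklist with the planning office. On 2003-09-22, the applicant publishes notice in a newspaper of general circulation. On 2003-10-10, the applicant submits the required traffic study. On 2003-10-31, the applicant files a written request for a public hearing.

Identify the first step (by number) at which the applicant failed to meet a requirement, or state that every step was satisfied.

Step 1 — counting 50 days from 2003-05-01 (when the application is submitted) gives a deadline of 2003-06-20; 2003-05-04 is within that limit.
Step 2 — 10 and 38 days from 2003-05-04 (when the application fee is paid) are 2003-05-14 and 2003-06-11 respectively; done 2003-05-18 — within the window.
Step 3 — must wait 30 days from 2003-06-08 (end of the 21-day objection period, which began when on-site notice is posted on 2003-05-18), so not before 2003-07-08; done 2003-07-21 — permitted.
Step 4 — must wait 15 days from 2003-07-21 (when notice is mailed to adjoining owners), so not before 2003-08-05; done 2003-08-27, after the minimum wait.
Step 5 — 17 and 53 days from 2003-09-16 (end of the 20-day review period, which began when the environmental checklist is filed on 2003-08-27) are 2003-10-03 and 2003-11-08 respectively; done 2003-09-22 — 11 days before the window opened.

Step 5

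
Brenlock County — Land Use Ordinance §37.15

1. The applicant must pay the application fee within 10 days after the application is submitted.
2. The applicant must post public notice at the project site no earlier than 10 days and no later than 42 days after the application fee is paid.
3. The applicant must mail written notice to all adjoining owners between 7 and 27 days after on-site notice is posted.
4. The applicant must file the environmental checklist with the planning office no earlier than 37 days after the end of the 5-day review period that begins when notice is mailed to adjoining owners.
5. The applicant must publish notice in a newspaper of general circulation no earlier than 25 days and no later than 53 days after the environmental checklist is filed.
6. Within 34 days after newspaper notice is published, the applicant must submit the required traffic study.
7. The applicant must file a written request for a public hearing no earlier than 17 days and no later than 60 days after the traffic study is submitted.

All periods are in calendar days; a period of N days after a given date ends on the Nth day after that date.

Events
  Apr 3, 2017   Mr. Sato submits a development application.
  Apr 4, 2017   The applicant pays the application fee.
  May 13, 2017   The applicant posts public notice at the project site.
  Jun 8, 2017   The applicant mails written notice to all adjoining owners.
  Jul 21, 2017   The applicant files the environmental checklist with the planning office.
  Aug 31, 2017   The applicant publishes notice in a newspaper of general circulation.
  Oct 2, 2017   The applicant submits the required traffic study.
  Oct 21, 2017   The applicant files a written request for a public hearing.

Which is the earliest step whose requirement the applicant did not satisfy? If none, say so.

None — every step was satisfied

Step 1: 10 days after Apr 3, 2017 (when the application is submitted) is Apr 13, 2017; done Apr 4, 2017 — timely.
Step 2: the window is 10–42 days after Apr 4, 2017 (when the application fee is paid), so Apr 14, 2017 through May 16, 2017; done May 13, 2017, which is between those dates.
Step 3: the window is 7–27 days after May 13, 2017 (when on-site notice is posted), so May 20, 2017 through Jun 9, 2017; Jun 8, 2017 falls inside that range.
Step 4: the earliest permitted date is 37 days after Jun 13, 2017 (end of the 5-day review period, which began when notice is mailed to adjoining owners on Jun 8, 2017), i.e. Jul 20, 2017; done Jul 21, 2017, after the minimum wait.
Step 5: the window is 25–53 days after Jul 21, 2017 (when the environmental checklist is filed), so Aug 15, 2017 through Sep 12, 2017; done Aug 31, 2017 — within the window.
Step 6: 34 days after Aug 31, 2017 (when newspaper notice is published) is Oct 4, 2017; completed Oct 2, 2017, before the deadline.
Step 7: the window is 17–60 days after Oct 2, 2017 (when the traffic study is submitted), so Oct 19, 2017 through Dec 1, 2017; Oct 21, 2017 falls inside that range.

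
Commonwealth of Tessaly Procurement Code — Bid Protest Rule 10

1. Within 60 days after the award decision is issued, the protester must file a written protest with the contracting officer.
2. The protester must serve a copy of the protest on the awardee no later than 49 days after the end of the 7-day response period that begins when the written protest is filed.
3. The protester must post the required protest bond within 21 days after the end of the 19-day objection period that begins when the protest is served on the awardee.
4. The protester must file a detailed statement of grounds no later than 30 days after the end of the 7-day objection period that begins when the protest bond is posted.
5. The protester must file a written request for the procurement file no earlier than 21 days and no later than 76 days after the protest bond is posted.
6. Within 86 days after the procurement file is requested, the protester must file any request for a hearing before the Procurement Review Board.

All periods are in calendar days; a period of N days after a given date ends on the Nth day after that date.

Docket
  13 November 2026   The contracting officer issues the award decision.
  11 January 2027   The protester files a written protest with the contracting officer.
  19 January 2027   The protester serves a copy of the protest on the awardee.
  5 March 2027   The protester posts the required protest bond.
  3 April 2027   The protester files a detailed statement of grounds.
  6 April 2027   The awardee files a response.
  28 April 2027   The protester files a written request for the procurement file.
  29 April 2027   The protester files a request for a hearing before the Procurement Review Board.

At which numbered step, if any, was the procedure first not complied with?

Step 3

Step 1 — counting 60 days from 13 November 2026 (when the award decision is issued) gives a deadline of 12 January 2027; done 11 January 2027 — timely.
Step 2 — counting 49 days from 18 January 2027 (end of the 7-day response period, which began when the written protest is filed on 11 January 2027) gives a deadline of 8 March 2027; 19 January 2027 is within that limit.
Step 3 — counting 21 days from 7 February 2027 (end of the 19-day objection period, which began when the protest is served on the awardee on 19 January 2027) gives a deadline of 28 February 2027; done 5 March 2027 — 5 days late.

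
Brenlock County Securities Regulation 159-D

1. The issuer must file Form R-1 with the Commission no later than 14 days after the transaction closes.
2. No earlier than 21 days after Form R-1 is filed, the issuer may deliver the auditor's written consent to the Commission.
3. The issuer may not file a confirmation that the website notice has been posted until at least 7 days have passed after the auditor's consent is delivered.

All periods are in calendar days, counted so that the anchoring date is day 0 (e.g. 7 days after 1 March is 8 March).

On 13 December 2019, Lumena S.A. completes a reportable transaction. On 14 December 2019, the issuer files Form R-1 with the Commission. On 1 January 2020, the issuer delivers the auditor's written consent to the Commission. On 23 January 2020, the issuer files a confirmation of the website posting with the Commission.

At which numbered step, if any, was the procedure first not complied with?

Step 1: 14 days after 13 December 2019 (when the transaction closes) is 27 December 2019; 14 December 2019 is within that limit.
Step 2: the earliest permitted date is 21 days after 14 December 2019 (when Form R-1 is filed), i.e. 4 January 2020; acted on 1 January 2020, 3 days prematurely.

Step 2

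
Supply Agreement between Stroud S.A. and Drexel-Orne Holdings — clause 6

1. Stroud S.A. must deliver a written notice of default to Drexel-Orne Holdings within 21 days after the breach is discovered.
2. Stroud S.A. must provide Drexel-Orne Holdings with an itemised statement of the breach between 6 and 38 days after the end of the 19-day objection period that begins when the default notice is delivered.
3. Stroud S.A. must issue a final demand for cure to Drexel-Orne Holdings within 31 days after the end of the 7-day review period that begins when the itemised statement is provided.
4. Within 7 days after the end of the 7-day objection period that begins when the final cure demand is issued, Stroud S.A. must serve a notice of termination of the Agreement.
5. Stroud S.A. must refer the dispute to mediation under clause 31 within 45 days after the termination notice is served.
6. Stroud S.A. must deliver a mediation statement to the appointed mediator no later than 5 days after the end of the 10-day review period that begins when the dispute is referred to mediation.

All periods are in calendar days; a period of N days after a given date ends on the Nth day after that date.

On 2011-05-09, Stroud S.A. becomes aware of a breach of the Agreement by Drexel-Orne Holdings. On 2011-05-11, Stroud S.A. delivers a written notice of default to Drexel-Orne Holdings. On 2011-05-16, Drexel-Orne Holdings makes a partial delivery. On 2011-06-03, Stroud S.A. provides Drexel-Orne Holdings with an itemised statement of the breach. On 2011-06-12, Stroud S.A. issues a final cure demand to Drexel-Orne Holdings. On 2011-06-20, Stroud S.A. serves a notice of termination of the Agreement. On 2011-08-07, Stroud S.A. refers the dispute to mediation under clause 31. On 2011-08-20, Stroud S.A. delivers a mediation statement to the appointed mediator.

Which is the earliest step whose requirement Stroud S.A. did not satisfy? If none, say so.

Step 2

Step 1: 21 days after 2011-05-09 (when the breach is discovered) is 2011-05-30; 2011-05-11 is within that limit.
Step 2: the window is 6–38 days after 2011-05-30 (end of the 19-day objection period, which began when the default notice is delivered on 2011-05-11), so 2011-06-05 through 2011-07-07; 2011-06-03 is 2 days too early.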